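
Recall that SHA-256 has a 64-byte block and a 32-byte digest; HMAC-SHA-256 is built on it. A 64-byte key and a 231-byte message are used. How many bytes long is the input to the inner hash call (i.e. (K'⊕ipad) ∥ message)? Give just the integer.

Key is 64 ≤ 64 bytes, zero-padded: |K'| = 64.
Inner input = (K'⊕ipad) ∥ m → 64 + 231 = 295 bytes.

295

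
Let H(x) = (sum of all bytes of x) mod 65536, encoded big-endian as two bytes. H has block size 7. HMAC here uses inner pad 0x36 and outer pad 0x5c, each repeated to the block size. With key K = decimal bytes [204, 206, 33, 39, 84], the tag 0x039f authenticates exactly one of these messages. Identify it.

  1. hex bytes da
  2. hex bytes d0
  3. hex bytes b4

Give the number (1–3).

Key decimal bytes [204, 206, 33, 39, 84] = cc ce 21 27 54 is 5 bytes ≤ B = 7; zero-pad to 7 bytes: K' = cc ce 21 27 54 00 00.
K' ⊕ ipad = fa f8 17 11 62 36 36; K' ⊕ opad = 90 92 7d 7b 08 5c 5c.
m1: inner = H(fa f8 17 11 62 36 36 da) = 03 c2; tag = H(90 92 7d 7b 08 5c 5c 03 c2) = 039f ← matches
m2: inner = H(fa f8 17 11 62 36 36 d0) = 03 b8; tag = H(90 92 7d 7b 08 5c 5c 03 b8) = 0395
m3: inner = H(fa f8 17 11 62 36 36 b4) = 03 9c; tag = H(90 92 7d 7b 08 5c 5c 03 9c) = 0379

1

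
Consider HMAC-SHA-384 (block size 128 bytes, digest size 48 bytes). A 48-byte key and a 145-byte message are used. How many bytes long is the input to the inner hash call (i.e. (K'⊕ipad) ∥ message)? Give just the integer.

Key is 48 ≤ 128 bytes, zero-padded: |K'| = 128.
Inner input = (K'⊕ipad) ∥ m → 128 + 145 = 273 bytes.

273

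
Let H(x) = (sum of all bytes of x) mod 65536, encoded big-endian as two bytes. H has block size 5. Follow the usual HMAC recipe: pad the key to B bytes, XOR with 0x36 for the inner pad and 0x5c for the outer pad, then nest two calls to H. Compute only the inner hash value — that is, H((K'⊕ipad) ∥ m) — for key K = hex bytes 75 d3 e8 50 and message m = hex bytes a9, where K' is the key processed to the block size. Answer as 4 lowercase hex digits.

Key hex bytes 75 d3 e8 50 is 4 bytes ≤ B = 5; zero-pad to 5 bytes: K' = 75 d3 e8 50 00.
K' ⊕ ipad = 43 e5 de 66 36.
Inner input = 43 e5 de 66 36 ∥ a9.
Inner hash: sum = 67+229+222+102+54+169 = 843 → 03 4b.

034b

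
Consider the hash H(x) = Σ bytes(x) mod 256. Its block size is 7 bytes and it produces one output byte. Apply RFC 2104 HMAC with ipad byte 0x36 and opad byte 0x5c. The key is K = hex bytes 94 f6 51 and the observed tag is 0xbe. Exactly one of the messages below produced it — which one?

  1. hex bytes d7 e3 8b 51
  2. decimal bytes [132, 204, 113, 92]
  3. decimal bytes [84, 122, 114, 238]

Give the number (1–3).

3

Key hex bytes 94 f6 51 is 3 bytes ≤ B = 7; zero-pad to 7 bytes: K' = 94 f6 51 00 00 00 00.
K' ⊕ ipad = a2 c0 67 36 36 36 36; K' ⊕ opad = c8 aa 0d 5c 5c 5c 5c.
m1: inner = H(a2 c0 67 36 36 36 36 d7 e3 8b 51) = 37; tag = H(c8 aa 0d 5c 5c 5c 5c 37) = 26
m2: inner = H(a2 c0 67 36 36 36 36 84 cc 71 5c) = be; tag = H(c8 aa 0d 5c 5c 5c 5c be) = ad
m3: inner = H(a2 c0 67 36 36 36 36 54 7a 72 ee) = cf; tag = H(c8 aa 0d 5c 5c 5c 5c cf) = be ← matches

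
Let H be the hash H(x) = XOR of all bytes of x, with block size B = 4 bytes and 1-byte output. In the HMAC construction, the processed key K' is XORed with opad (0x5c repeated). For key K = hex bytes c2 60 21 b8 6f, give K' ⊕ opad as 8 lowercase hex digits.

085c5c5c

Key hex bytes c2 60 21 b8 6f is 5 bytes > B = 4, so hash it first: H(key) = 54, then zero-pad to 4 bytes: K' = 54 00 00 00.
XOR each byte with 0x5c: 54⊕5c=08, 00⊕5c=5c, 00⊕5c=5c, 00⊕5c=5c.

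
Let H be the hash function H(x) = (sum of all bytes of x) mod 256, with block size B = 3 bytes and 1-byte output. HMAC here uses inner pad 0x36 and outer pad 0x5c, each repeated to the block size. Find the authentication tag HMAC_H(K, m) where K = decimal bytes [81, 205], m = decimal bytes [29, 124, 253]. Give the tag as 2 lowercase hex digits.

28

Key decimal bytes [81, 205] = 51 cd is 2 bytes ≤ B = 3; zero-pad to 3 bytes: K' = 51 cd 00.
K' ⊕ ipad = 67 fb 36.  K' ⊕ opad = 0d 91 5c.
Inner input = (K'⊕ipad) ∥ m = 67 fb 36 ∥ 1d 7c fd.
Inner hash: sum = 103+251+54+29+124+253 = 814; mod 256 = 46 → 2e.
Outer input = (K'⊕opad) ∥ inner = 0d 91 5c ∥ 2e.
Outer hash (tag): sum = 13+145+92+46 = 296; mod 256 = 40 → 28.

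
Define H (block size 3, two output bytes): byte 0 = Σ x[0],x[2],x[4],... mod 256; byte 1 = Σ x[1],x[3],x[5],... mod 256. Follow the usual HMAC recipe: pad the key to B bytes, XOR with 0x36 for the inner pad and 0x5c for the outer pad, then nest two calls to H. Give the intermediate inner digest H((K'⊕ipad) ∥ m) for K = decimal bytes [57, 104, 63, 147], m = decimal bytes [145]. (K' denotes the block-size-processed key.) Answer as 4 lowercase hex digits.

Key decimal bytes [57, 104, 63, 147] = 39 68 3f 93 is 4 bytes > B = 3, so hash it first: H(key) = 78 fb, then zero-pad to 3 bytes: K' = 78 fb 00.
K' ⊕ ipad = 4e cd 36.
Inner input = 4e cd 36 ∥ 91.
Inner hash: even-index sum = 132 mod 256 = 132; odd-index sum = 350 mod 256 = 94 → 84 5e.

845e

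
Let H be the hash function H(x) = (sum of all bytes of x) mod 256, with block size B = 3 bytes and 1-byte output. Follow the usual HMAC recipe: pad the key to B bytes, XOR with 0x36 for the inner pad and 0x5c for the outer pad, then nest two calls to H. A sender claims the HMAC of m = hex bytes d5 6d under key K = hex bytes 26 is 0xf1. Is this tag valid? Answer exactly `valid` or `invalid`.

invalid

Key hex bytes 26 is 1 byte ≤ B = 3; zero-pad to 3 bytes: K' = 26 00 00.
K' ⊕ ipad = 10 36 36; K' ⊕ opad = 7a 5c 5c.
Inner hash: sum = 16+54+54+213+109 = 446; mod 256 = 190 → be.
Outer hash (recomputed tag): sum = 122+92+92+190 = 496; mod 256 = 240 → f0.
Recomputed tag = f0; claimed = f1 → mismatch.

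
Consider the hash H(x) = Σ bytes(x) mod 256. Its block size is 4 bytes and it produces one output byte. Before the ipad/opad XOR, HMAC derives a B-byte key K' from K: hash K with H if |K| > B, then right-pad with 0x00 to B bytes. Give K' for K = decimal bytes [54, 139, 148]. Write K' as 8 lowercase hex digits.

368b9400

Key decimal bytes [54, 139, 148] = 36 8b 94 is 3 bytes ≤ B = 4; zero-pad to 4 bytes: K' = 36 8b 94 00.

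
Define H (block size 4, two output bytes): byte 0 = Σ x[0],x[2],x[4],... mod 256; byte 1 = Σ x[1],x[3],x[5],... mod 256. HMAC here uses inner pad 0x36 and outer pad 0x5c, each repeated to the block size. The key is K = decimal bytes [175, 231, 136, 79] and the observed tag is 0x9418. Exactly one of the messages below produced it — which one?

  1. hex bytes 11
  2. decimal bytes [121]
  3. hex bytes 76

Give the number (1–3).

Key decimal bytes [175, 231, 136, 79] = af e7 88 4f is exactly B = 4 bytes: K' = af e7 88 4f.
K' ⊕ ipad = 99 d1 be 79; K' ⊕ opad = f3 bb d4 13.
m1: inner = H(99 d1 be 79 11) = 68 4a; tag = H(f3 bb d4 13 68 4a) = 2f18
m2: inner = H(99 d1 be 79 79) = d0 4a; tag = H(f3 bb d4 13 d0 4a) = 9718
m3: inner = H(99 d1 be 79 76) = cd 4a; tag = H(f3 bb d4 13 cd 4a) = 9418 ← matches

3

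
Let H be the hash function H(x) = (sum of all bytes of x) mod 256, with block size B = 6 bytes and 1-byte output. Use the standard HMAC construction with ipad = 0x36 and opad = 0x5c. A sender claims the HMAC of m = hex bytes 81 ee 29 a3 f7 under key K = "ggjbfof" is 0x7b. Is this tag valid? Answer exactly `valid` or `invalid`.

Key "ggjbfof" = 67 67 6a 62 66 6f 66 is 7 bytes > B = 6, so hash it first: H(key) = d5, then zero-pad to 6 bytes: K' = d5 00 00 00 00 00.
K' ⊕ ipad = e3 36 36 36 36 36; K' ⊕ opad = 89 5c 5c 5c 5c 5c.
Inner hash: sum = 227+54+54+54+54+54+129+238+41+163+247 = 1315; mod 256 = 35 → 23.
Outer hash (recomputed tag): sum = 137+92+92+92+92+92+35 = 632; mod 256 = 120 → 78.
Recomputed tag = 78; claimed = 7b → mismatch.

invalid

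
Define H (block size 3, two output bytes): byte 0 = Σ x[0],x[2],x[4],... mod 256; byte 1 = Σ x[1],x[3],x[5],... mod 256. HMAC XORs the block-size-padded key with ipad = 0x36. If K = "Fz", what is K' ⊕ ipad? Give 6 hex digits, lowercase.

Key "Fz" = 46 7a is 2 bytes ≤ B = 3; zero-pad to 3 bytes: K' = 46 7a 00.
XOR each byte with 0x36: 46⊕36=70, 7a⊕36=4c, 00⊕36=36.

704c36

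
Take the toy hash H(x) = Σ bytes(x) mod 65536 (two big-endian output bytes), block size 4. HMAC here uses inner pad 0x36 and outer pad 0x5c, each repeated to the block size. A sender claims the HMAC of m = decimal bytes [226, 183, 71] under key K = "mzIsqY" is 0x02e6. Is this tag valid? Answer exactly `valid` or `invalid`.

Key "mzIsqY" = 6d 7a 49 73 71 59 is 6 bytes > B = 4, so hash it first: H(key) = 02 6d, then zero-pad to 4 bytes: K' = 02 6d 00 00.
K' ⊕ ipad = 34 5b 36 36; K' ⊕ opad = 5e 31 5c 5c.
Inner hash: sum = 52+91+54+54+226+183+71 = 731 → 02 db.
Outer hash (recomputed tag): sum = 94+49+92+92+2+219 = 548 → 02 24.
Recomputed tag = 0224; claimed = 02e6 → mismatch.

invalid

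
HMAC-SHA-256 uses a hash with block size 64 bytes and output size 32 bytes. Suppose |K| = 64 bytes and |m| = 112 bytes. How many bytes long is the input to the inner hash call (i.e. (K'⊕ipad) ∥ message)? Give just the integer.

176

Key is 64 ≤ 64 bytes, zero-padded: |K'| = 64.
Inner input = (K'⊕ipad) ∥ m → 64 + 112 = 176 bytes.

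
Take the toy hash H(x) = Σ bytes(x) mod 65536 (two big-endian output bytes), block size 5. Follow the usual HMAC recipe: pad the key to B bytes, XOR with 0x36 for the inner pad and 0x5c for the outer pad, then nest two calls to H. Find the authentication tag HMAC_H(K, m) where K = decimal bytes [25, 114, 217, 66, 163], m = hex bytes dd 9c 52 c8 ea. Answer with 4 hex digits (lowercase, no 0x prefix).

Key decimal bytes [25, 114, 217, 66, 163] = 19 72 d9 42 a3 is exactly B = 5 bytes: K' = 19 72 d9 42 a3.
K' ⊕ ipad = 2f 44 ef 74 95.  K' ⊕ opad = 45 2e 85 1e ff.
Inner input = (K'⊕ipad) ∥ m = 2f 44 ef 74 95 ∥ dd 9c 52 c8 ea.
Inner hash: sum = 47+68+239+116+149+221+156+82+200+234 = 1512 → 05 e8.
Outer input = (K'⊕opad) ∥ inner = 45 2e 85 1e ff ∥ 05 e8.
Outer hash (tag): sum = 69+46+133+30+255+5+232 = 770 → 03 02.

0302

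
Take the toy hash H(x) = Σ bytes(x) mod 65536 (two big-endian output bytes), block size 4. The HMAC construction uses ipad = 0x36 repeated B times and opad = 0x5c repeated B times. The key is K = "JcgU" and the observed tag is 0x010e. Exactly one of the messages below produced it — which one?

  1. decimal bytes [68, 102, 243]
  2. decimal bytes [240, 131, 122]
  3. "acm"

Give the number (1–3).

Key "JcgU" = 4a 63 67 55 is exactly B = 4 bytes: K' = 4a 63 67 55.
K' ⊕ ipad = 7c 55 51 63; K' ⊕ opad = 16 3f 3b 09.
m1: inner = H(7c 55 51 63 44 66 f3) = 03 22; tag = H(16 3f 3b 09 03 22) = 00be
m2: inner = H(7c 55 51 63 f0 83 7a) = 03 72; tag = H(16 3f 3b 09 03 72) = 010e ← matches
m3: inner = H(7c 55 51 63 61 63 6d) = 02 b6; tag = H(16 3f 3b 09 02 b6) = 0151

2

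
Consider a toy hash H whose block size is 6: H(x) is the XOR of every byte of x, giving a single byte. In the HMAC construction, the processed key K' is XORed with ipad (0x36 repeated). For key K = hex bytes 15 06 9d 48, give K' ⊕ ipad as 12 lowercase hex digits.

2330ab7e3636

Key hex bytes 15 06 9d 48 is 4 bytes ≤ B = 6; zero-pad to 6 bytes: K' = 15 06 9d 48 00 00.
XOR each byte with 0x36: 15⊕36=23, 06⊕36=30, 9d⊕36=ab, 48⊕36=7e, 00⊕36=36, 00⊕36=36.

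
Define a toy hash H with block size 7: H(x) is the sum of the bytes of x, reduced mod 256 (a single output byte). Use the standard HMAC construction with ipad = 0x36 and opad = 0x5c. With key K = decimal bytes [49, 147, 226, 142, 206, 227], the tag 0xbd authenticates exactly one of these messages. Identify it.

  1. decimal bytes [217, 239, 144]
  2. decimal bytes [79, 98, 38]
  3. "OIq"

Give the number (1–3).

3

Key decimal bytes [49, 147, 226, 142, 206, 227] = 31 93 e2 8e ce e3 is 6 bytes ≤ B = 7; zero-pad to 7 bytes: K' = 31 93 e2 8e ce e3 00.
K' ⊕ ipad = 07 a5 d4 b8 f8 d5 36; K' ⊕ opad = 6d cf be d2 92 bf 5c.
m1: inner = H(07 a5 d4 b8 f8 d5 36 d9 ef 90) = 93; tag = H(6d cf be d2 92 bf 5c 93) = 0c
m2: inner = H(07 a5 d4 b8 f8 d5 36 4f 62 26) = 12; tag = H(6d cf be d2 92 bf 5c 12) = 8b
m3: inner = H(07 a5 d4 b8 f8 d5 36 4f 49 71) = 44; tag = H(6d cf be d2 92 bf 5c 44) = bd ← matches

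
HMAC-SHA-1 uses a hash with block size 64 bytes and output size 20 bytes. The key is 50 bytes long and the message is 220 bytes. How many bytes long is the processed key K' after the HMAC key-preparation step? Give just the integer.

Key is 50 ≤ 64 bytes, zero-padded: |K'| = 64.

64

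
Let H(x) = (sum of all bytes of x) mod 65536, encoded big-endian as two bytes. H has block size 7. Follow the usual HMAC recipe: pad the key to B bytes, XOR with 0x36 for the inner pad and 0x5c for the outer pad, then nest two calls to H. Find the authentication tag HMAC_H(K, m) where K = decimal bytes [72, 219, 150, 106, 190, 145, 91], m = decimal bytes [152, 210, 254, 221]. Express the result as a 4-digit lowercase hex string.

Key decimal bytes [72, 219, 150, 106, 190, 145, 91] = 48 db 96 6a be 91 5b is exactly B = 7 bytes: K' = 48 db 96 6a be 91 5b.
K' ⊕ ipad = 7e ed a0 5c 88 a7 6d.  K' ⊕ opad = 14 87 ca 36 e2 cd 07.
Inner input = (K'⊕ipad) ∥ m = 7e ed a0 5c 88 a7 6d ∥ 98 d2 fe dd.
Inner hash: sum = 126+237+160+92+136+167+109+152+210+254+221 = 1864 → 07 48.
Outer input = (K'⊕opad) ∥ inner = 14 87 ca 36 e2 cd 07 ∥ 07 48.
Outer hash (tag): sum = 20+135+202+54+226+205+7+7+72 = 928 → 03 a0.

03a0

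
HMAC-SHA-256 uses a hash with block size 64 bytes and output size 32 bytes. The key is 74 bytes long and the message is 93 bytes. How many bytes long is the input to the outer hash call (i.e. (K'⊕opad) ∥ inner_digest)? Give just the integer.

Key is 74 > 64 bytes, so it is hashed to 32 bytes then zero-padded to 64: |K'| = 64.
Outer input = (K'⊕opad) ∥ H(inner) → 64 + 32 = 96 bytes.

96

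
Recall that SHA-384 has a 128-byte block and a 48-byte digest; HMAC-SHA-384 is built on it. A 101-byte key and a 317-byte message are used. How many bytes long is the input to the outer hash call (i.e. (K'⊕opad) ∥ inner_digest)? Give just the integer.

Key is 101 ≤ 128 bytes, zero-padded: |K'| = 128.
Outer input = (K'⊕opad) ∥ H(inner) → 128 + 48 = 176 bytes.

176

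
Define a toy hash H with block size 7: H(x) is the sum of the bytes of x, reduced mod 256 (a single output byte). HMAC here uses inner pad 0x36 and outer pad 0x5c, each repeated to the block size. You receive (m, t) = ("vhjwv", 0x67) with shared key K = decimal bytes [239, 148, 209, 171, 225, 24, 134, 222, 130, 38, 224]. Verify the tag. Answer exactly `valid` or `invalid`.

invalid

Key decimal bytes [239, 148, 209, 171, 225, 24, 134, 222, 130, 38, 224] = ef 94 d1 ab e1 18 86 de 82 26 e0 is 11 bytes > B = 7, so hash it first: H(key) = e4, then zero-pad to 7 bytes: K' = e4 00 00 00 00 00 00.
K' ⊕ ipad = d2 36 36 36 36 36 36; K' ⊕ opad = b8 5c 5c 5c 5c 5c 5c.
Inner hash: sum = 210+54+54+54+54+54+54+118+104+106+119+118 = 1099; mod 256 = 75 → 4b.
Outer hash (recomputed tag): sum = 184+92+92+92+92+92+92+75 = 811; mod 256 = 43 → 2b.
Recomputed tag = 2b; claimed = 67 → mismatch.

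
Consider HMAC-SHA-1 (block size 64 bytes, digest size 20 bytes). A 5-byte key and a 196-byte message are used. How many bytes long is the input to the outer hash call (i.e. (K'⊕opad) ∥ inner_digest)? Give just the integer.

84

Key is 5 ≤ 64 bytes, zero-padded: |K'| = 64.
Outer input = (K'⊕opad) ∥ H(inner) → 64 + 20 = 84 bytes.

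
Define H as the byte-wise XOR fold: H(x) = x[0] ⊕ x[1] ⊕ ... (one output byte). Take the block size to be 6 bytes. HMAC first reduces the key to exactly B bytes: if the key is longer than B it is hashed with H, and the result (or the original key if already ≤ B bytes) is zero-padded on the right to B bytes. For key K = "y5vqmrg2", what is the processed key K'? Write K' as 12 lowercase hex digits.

|K| = 8 > B = 6, so first hash the key.
H(K): XOR 79⊕35⊕76⊕71⊕6d⊕72⊕67⊕32 = 01.
Zero-pad H(K) = 01 to 6 bytes: K' = 01 00 00 00 00 00.

010000000000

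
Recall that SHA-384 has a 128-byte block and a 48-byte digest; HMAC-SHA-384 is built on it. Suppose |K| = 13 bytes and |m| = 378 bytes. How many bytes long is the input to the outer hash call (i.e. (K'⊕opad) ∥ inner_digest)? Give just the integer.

176

Key is 13 ≤ 128 bytes, zero-padded: |K'| = 128.
Outer input = (K'⊕opad) ∥ H(inner) → 128 + 48 = 176 bytes.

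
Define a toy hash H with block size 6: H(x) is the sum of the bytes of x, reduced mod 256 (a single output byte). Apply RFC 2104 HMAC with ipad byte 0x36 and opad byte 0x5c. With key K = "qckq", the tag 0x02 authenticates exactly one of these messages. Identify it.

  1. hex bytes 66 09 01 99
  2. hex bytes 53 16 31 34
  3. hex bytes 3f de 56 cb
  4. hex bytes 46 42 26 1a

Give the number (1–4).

Key "qckq" = 71 63 6b 71 is 4 bytes ≤ B = 6; zero-pad to 6 bytes: K' = 71 63 6b 71 00 00.
K' ⊕ ipad = 47 55 5d 47 36 36; K' ⊕ opad = 2d 3f 37 2d 5c 5c.
m1: inner = H(47 55 5d 47 36 36 66 09 01 99) = b5; tag = H(2d 3f 37 2d 5c 5c b5) = 3d
m2: inner = H(47 55 5d 47 36 36 53 16 31 34) = 7a; tag = H(2d 3f 37 2d 5c 5c 7a) = 02 ← matches
m3: inner = H(47 55 5d 47 36 36 3f de 56 cb) = ea; tag = H(2d 3f 37 2d 5c 5c ea) = 72
m4: inner = H(47 55 5d 47 36 36 46 42 26 1a) = 74; tag = H(2d 3f 37 2d 5c 5c 74) = fc

2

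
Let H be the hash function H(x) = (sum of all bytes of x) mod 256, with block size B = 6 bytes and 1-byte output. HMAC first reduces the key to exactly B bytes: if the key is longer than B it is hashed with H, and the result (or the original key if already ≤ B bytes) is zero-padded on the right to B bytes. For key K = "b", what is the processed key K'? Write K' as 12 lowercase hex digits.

Key "b" = 62 is 1 byte ≤ B = 6; zero-pad to 6 bytes: K' = 62 00 00 00 00 00.

620000000000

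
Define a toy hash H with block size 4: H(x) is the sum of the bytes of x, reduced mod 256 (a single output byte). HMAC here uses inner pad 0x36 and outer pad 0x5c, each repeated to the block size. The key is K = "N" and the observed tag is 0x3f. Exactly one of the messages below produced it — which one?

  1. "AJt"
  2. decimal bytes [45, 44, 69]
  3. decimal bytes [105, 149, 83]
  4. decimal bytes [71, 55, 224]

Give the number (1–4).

Key "N" = 4e is 1 byte ≤ B = 4; zero-pad to 4 bytes: K' = 4e 00 00 00.
K' ⊕ ipad = 78 36 36 36; K' ⊕ opad = 12 5c 5c 5c.
m1: inner = H(78 36 36 36 41 4a 74) = 19; tag = H(12 5c 5c 5c 19) = 3f ← matches
m2: inner = H(78 36 36 36 2d 2c 45) = b8; tag = H(12 5c 5c 5c b8) = de
m3: inner = H(78 36 36 36 69 95 53) = 6b; tag = H(12 5c 5c 5c 6b) = 91
m4: inner = H(78 36 36 36 47 37 e0) = 78; tag = H(12 5c 5c 5c 78) = 9e

1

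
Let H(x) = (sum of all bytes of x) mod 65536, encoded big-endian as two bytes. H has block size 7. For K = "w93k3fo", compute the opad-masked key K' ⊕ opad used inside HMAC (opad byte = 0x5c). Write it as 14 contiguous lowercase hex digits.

Key "w93k3fo" = 77 39 33 6b 33 66 6f is exactly B = 7 bytes: K' = 77 39 33 6b 33 66 6f.
XOR each byte with 0x5c: 77⊕5c=2b, 39⊕5c=65, 33⊕5c=6f, 6b⊕5c=37, 33⊕5c=6f, 66⊕5c=3a, 6f⊕5c=33.

2b656f376f3a33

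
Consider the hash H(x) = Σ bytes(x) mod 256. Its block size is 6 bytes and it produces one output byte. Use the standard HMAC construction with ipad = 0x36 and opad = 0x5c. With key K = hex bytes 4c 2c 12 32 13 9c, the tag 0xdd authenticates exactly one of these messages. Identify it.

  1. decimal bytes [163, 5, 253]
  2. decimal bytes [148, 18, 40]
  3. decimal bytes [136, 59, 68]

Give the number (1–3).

3

Key hex bytes 4c 2c 12 32 13 9c is exactly B = 6 bytes: K' = 4c 2c 12 32 13 9c.
K' ⊕ ipad = 7a 1a 24 04 25 aa; K' ⊕ opad = 10 70 4e 6e 4f c0.
m1: inner = H(7a 1a 24 04 25 aa a3 05 fd) = 30; tag = H(10 70 4e 6e 4f c0 30) = 7b
m2: inner = H(7a 1a 24 04 25 aa 94 12 28) = 59; tag = H(10 70 4e 6e 4f c0 59) = a4
m3: inner = H(7a 1a 24 04 25 aa 88 3b 44) = 92; tag = H(10 70 4e 6e 4f c0 92) = dd ← matches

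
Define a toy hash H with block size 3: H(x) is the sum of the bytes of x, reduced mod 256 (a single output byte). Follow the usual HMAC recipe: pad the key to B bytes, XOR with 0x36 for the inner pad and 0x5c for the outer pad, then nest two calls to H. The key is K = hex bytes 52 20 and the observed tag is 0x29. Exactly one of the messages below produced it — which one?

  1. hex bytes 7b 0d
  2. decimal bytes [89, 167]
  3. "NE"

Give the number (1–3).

3

Key hex bytes 52 20 is 2 bytes ≤ B = 3; zero-pad to 3 bytes: K' = 52 20 00.
K' ⊕ ipad = 64 16 36; K' ⊕ opad = 0e 7c 5c.
m1: inner = H(64 16 36 7b 0d) = 38; tag = H(0e 7c 5c 38) = 1e
m2: inner = H(64 16 36 59 a7) = b0; tag = H(0e 7c 5c b0) = 96
m3: inner = H(64 16 36 4e 45) = 43; tag = H(0e 7c 5c 43) = 29 ← matches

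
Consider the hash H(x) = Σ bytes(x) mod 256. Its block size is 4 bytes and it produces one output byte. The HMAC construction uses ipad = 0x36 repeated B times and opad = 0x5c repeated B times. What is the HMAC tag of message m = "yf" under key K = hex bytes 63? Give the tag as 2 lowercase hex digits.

Key hex bytes 63 is 1 byte ≤ B = 4; zero-pad to 4 bytes: K' = 63 00 00 00.
K' ⊕ ipad = 55 36 36 36.  K' ⊕ opad = 3f 5c 5c 5c.
Inner input = (K'⊕ipad) ∥ m = 55 36 36 36 ∥ 79 66.
Inner hash: sum = 85+54+54+54+121+102 = 470; mod 256 = 214 → d6.
Outer input = (K'⊕opad) ∥ inner = 3f 5c 5c 5c ∥ d6.
Outer hash (tag): sum = 63+92+92+92+214 = 553; mod 256 = 41 → 29.

29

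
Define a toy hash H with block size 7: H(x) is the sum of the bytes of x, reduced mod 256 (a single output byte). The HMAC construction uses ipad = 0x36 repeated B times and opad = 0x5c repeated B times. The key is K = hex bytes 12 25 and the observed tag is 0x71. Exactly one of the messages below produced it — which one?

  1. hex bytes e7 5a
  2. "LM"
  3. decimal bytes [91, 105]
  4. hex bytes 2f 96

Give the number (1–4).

Key hex bytes 12 25 is 2 bytes ≤ B = 7; zero-pad to 7 bytes: K' = 12 25 00 00 00 00 00.
K' ⊕ ipad = 24 13 36 36 36 36 36; K' ⊕ opad = 4e 79 5c 5c 5c 5c 5c.
m1: inner = H(24 13 36 36 36 36 36 e7 5a) = 86; tag = H(4e 79 5c 5c 5c 5c 5c 86) = 19
m2: inner = H(24 13 36 36 36 36 36 4c 4d) = de; tag = H(4e 79 5c 5c 5c 5c 5c de) = 71 ← matches
m3: inner = H(24 13 36 36 36 36 36 5b 69) = 09; tag = H(4e 79 5c 5c 5c 5c 5c 09) = 9c
m4: inner = H(24 13 36 36 36 36 36 2f 96) = 0a; tag = H(4e 79 5c 5c 5c 5c 5c 0a) = 9d

2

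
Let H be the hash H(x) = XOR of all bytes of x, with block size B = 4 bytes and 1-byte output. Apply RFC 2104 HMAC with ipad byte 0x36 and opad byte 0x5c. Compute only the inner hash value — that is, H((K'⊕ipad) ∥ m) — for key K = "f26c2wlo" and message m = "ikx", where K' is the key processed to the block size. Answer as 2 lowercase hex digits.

3d

Key "f26c2wlo" = 66 32 36 63 32 77 6c 6f is 8 bytes > B = 4, so hash it first: H(key) = 47, then zero-pad to 4 bytes: K' = 47 00 00 00.
K' ⊕ ipad = 71 36 36 36.
Inner input = 71 36 36 36 ∥ 69 6b 78.
Inner hash: XOR 71⊕36⊕36⊕36⊕69⊕6b⊕78 = 3d.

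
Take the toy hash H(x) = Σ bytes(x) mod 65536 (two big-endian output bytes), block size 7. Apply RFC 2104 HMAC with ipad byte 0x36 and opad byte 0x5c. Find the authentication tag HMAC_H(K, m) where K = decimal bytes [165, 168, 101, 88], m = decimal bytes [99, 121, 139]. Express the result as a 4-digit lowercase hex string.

Key decimal bytes [165, 168, 101, 88] = a5 a8 65 58 is 4 bytes ≤ B = 7; zero-pad to 7 bytes: K' = a5 a8 65 58 00 00 00.
K' ⊕ ipad = 93 9e 53 6e 36 36 36.  K' ⊕ opad = f9 f4 39 04 5c 5c 5c.
Inner input = (K'⊕ipad) ∥ m = 93 9e 53 6e 36 36 36 ∥ 63 79 8b.
Inner hash: sum = 147+158+83+110+54+54+54+99+121+139 = 1019 → 03 fb.
Outer input = (K'⊕opad) ∥ inner = f9 f4 39 04 5c 5c 5c ∥ 03 fb.
Outer hash (tag): sum = 249+244+57+4+92+92+92+3+251 = 1084 → 04 3c.

043c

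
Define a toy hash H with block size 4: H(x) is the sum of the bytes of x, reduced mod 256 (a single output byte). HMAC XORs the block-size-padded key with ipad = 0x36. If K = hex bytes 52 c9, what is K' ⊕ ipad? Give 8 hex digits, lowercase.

Key hex bytes 52 c9 is 2 bytes ≤ B = 4; zero-pad to 4 bytes: K' = 52 c9 00 00.
XOR each byte with 0x36: 52⊕36=64, c9⊕36=ff, 00⊕36=36, 00⊕36=36.

64ff3636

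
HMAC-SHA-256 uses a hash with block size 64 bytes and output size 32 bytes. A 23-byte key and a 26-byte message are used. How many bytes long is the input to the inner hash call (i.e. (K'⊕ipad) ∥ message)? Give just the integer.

90

Key is 23 ≤ 64 bytes, zero-padded: |K'| = 64.
Inner input = (K'⊕ipad) ∥ m → 64 + 26 = 90 bytes.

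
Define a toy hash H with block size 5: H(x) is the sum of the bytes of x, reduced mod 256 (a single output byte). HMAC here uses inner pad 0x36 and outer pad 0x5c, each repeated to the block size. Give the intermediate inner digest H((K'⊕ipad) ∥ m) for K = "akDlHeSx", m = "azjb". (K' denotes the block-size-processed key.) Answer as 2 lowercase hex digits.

41

Key "akDlHeSx" = 61 6b 44 6c 48 65 53 78 is 8 bytes > B = 5, so hash it first: H(key) = f4, then zero-pad to 5 bytes: K' = f4 00 00 00 00.
K' ⊕ ipad = c2 36 36 36 36.
Inner input = c2 36 36 36 36 ∥ 61 7a 6a 62.
Inner hash: sum = 194+54+54+54+54+97+122+106+98 = 833; mod 256 = 65 → 41.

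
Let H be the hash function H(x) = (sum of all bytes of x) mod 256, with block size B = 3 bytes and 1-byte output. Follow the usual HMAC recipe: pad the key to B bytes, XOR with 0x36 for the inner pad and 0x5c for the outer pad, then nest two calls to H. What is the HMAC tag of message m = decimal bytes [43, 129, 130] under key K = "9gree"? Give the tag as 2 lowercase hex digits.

bc

Key "9gree" = 39 67 72 65 65 is 5 bytes > B = 3, so hash it first: H(key) = dc, then zero-pad to 3 bytes: K' = dc 00 00.
K' ⊕ ipad = ea 36 36.  K' ⊕ opad = 80 5c 5c.
Inner input = (K'⊕ipad) ∥ m = ea 36 36 ∥ 2b 81 82.
Inner hash: sum = 234+54+54+43+129+130 = 644; mod 256 = 132 → 84.
Outer input = (K'⊕opad) ∥ inner = 80 5c 5c ∥ 84.
Outer hash (tag): sum = 128+92+92+132 = 444; mod 256 = 188 → bc.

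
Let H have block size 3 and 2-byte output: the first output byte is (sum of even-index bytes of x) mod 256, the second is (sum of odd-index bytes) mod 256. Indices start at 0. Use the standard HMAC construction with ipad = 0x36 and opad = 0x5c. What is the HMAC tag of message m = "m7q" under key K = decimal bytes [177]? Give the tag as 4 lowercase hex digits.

Key decimal bytes [177] = b1 is 1 byte ≤ B = 3; zero-pad to 3 bytes: K' = b1 00 00.
K' ⊕ ipad = 87 36 36.  K' ⊕ opad = ed 5c 5c.
Inner input = (K'⊕ipad) ∥ m = 87 36 36 ∥ 6d 37 71.
Inner hash: even-index sum = 244 mod 256 = 244; odd-index sum = 276 mod 256 = 20 → f4 14.
Outer input = (K'⊕opad) ∥ inner = ed 5c 5c ∥ f4 14.
Outer hash (tag): even-index sum = 349 mod 256 = 93; odd-index sum = 336 mod 256 = 80 → 5d 50.

5d50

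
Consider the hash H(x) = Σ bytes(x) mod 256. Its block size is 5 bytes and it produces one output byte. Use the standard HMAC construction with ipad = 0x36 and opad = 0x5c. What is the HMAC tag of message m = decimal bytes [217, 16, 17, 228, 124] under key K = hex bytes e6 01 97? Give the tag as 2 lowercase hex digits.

08

Key hex bytes e6 01 97 is 3 bytes ≤ B = 5; zero-pad to 5 bytes: K' = e6 01 97 00 00.
K' ⊕ ipad = d0 37 a1 36 36.  K' ⊕ opad = ba 5d cb 5c 5c.
Inner input = (K'⊕ipad) ∥ m = d0 37 a1 36 36 ∥ d9 10 11 e4 7c.
Inner hash: sum = 208+55+161+54+54+217+16+17+228+124 = 1134; mod 256 = 110 → 6e.
Outer input = (K'⊕opad) ∥ inner = ba 5d cb 5c 5c ∥ 6e.
Outer hash (tag): sum = 186+93+203+92+92+110 = 776; mod 256 = 8 → 08.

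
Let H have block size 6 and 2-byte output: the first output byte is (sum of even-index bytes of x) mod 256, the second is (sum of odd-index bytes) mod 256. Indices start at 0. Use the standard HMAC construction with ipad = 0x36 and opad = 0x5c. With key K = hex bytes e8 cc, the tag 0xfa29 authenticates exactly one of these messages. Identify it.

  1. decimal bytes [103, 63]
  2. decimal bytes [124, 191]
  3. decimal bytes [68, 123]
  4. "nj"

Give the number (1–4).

3

Key hex bytes e8 cc is 2 bytes ≤ B = 6; zero-pad to 6 bytes: K' = e8 cc 00 00 00 00.
K' ⊕ ipad = de fa 36 36 36 36; K' ⊕ opad = b4 90 5c 5c 5c 5c.
m1: inner = H(de fa 36 36 36 36 67 3f) = b1 a5; tag = H(b4 90 5c 5c 5c 5c b1 a5) = 1ded
m2: inner = H(de fa 36 36 36 36 7c bf) = c6 25; tag = H(b4 90 5c 5c 5c 5c c6 25) = 326d
m3: inner = H(de fa 36 36 36 36 44 7b) = 8e e1; tag = H(b4 90 5c 5c 5c 5c 8e e1) = fa29 ← matches
m4: inner = H(de fa 36 36 36 36 6e 6a) = b8 d0; tag = H(b4 90 5c 5c 5c 5c b8 d0) = 2418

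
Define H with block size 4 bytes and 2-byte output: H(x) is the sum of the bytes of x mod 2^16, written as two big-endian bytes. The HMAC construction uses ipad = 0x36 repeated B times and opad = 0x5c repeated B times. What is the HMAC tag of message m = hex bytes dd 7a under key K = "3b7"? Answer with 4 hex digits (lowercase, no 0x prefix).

025c

Key "3b7" = 33 62 37 is 3 bytes ≤ B = 4; zero-pad to 4 bytes: K' = 33 62 37 00.
K' ⊕ ipad = 05 54 01 36.  K' ⊕ opad = 6f 3e 6b 5c.
Inner input = (K'⊕ipad) ∥ m = 05 54 01 36 ∥ dd 7a.
Inner hash: sum = 5+84+1+54+221+122 = 487 → 01 e7.
Outer input = (K'⊕opad) ∥ inner = 6f 3e 6b 5c ∥ 01 e7.
Outer hash (tag): sum = 111+62+107+92+1+231 = 604 → 02 5c.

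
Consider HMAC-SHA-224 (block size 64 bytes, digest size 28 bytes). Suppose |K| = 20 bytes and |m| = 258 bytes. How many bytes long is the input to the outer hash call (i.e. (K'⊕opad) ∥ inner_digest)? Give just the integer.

92

Key is 20 ≤ 64 bytes, zero-padded: |K'| = 64.
Outer input = (K'⊕opad) ∥ H(inner) → 64 + 28 = 92 bytes.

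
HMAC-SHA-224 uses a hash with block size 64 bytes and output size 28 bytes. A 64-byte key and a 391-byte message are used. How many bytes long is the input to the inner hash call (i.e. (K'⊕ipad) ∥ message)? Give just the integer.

455

Key is 64 ≤ 64 bytes, zero-padded: |K'| = 64.
Inner input = (K'⊕ipad) ∥ m → 64 + 391 = 455 bytes.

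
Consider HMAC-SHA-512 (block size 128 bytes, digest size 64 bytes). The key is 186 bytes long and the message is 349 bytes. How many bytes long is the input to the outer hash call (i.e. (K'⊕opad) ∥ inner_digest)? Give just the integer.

192

Key is 186 > 128 bytes, so it is hashed to 64 bytes then zero-padded to 128: |K'| = 128.
Outer input = (K'⊕opad) ∥ H(inner) → 128 + 64 = 192 bytes.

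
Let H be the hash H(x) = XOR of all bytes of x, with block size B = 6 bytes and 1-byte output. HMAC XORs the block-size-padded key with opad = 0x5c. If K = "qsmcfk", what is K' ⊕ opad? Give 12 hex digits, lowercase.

Key "qsmcfk" = 71 73 6d 63 66 6b is exactly B = 6 bytes: K' = 71 73 6d 63 66 6b.
XOR each byte with 0x5c: 71⊕5c=2d, 73⊕5c=2f, 6d⊕5c=31, 63⊕5c=3f, 66⊕5c=3a, 6b⊕5c=37.

2d2f313f3a37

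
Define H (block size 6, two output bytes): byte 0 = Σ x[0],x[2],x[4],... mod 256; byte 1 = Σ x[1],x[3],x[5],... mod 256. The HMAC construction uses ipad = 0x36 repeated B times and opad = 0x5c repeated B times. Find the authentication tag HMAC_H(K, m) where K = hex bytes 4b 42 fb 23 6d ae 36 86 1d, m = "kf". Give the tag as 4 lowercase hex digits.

Key hex bytes 4b 42 fb 23 6d ae 36 86 1d is 9 bytes > B = 6, so hash it first: H(key) = 06 99, then zero-pad to 6 bytes: K' = 06 99 00 00 00 00.
K' ⊕ ipad = 30 af 36 36 36 36.  K' ⊕ opad = 5a c5 5c 5c 5c 5c.
Inner input = (K'⊕ipad) ∥ m = 30 af 36 36 36 36 ∥ 6b 66.
Inner hash: even-index sum = 263 mod 256 = 7; odd-index sum = 385 mod 256 = 129 → 07 81.
Outer input = (K'⊕opad) ∥ inner = 5a c5 5c 5c 5c 5c ∥ 07 81.
Outer hash (tag): even-index sum = 281 mod 256 = 25; odd-index sum = 510 mod 256 = 254 → 19 fe.

19fe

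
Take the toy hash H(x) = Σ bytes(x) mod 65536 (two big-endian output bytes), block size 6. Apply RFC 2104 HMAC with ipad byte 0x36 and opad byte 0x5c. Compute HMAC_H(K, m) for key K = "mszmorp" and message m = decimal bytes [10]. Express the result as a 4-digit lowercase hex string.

Key "mszmorp" = 6d 73 7a 6d 6f 72 70 is 7 bytes > B = 6, so hash it first: H(key) = 03 18, then zero-pad to 6 bytes: K' = 03 18 00 00 00 00.
K' ⊕ ipad = 35 2e 36 36 36 36.  K' ⊕ opad = 5f 44 5c 5c 5c 5c.
Inner input = (K'⊕ipad) ∥ m = 35 2e 36 36 36 36 ∥ 0a.
Inner hash: sum = 53+46+54+54+54+54+10 = 325 → 01 45.
Outer input = (K'⊕opad) ∥ inner = 5f 44 5c 5c 5c 5c ∥ 01 45.
Outer hash (tag): sum = 95+68+92+92+92+92+1+69 = 601 → 02 59.

0259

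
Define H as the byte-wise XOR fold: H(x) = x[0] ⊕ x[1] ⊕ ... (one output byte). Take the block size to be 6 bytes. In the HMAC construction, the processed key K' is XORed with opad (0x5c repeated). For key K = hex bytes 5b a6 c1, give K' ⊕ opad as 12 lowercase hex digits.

07fa9d5c5c5c

Key hex bytes 5b a6 c1 is 3 bytes ≤ B = 6; zero-pad to 6 bytes: K' = 5b a6 c1 00 00 00.
XOR each byte with 0x5c: 5b⊕5c=07, a6⊕5c=fa, c1⊕5c=9d, 00⊕5c=5c, 00⊕5c=5c, 00⊕5c=5c.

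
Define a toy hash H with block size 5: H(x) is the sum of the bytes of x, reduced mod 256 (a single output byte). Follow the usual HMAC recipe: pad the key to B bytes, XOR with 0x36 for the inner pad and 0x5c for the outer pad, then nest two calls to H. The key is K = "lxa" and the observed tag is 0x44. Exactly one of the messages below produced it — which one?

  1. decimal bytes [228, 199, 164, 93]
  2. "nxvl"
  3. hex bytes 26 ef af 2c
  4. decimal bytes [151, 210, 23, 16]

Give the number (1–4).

4

Key "lxa" = 6c 78 61 is 3 bytes ≤ B = 5; zero-pad to 5 bytes: K' = 6c 78 61 00 00.
K' ⊕ ipad = 5a 4e 57 36 36; K' ⊕ opad = 30 24 3d 5c 5c.
m1: inner = H(5a 4e 57 36 36 e4 c7 a4 5d) = 17; tag = H(30 24 3d 5c 5c 17) = 60
m2: inner = H(5a 4e 57 36 36 6e 78 76 6c) = 33; tag = H(30 24 3d 5c 5c 33) = 7c
m3: inner = H(5a 4e 57 36 36 26 ef af 2c) = 5b; tag = H(30 24 3d 5c 5c 5b) = a4
m4: inner = H(5a 4e 57 36 36 97 d2 17 10) = fb; tag = H(30 24 3d 5c 5c fb) = 44 ← matches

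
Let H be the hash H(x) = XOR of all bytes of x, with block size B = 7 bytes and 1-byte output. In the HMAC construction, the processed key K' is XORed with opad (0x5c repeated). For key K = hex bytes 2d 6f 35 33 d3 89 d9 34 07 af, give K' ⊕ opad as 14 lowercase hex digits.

075c5c5c5c5c5c

Key hex bytes 2d 6f 35 33 d3 89 d9 34 07 af is 10 bytes > B = 7, so hash it first: H(key) = 5b, then zero-pad to 7 bytes: K' = 5b 00 00 00 00 00 00.
XOR each byte with 0x5c: 5b⊕5c=07, 00⊕5c=5c, 00⊕5c=5c, 00⊕5c=5c, 00⊕5c=5c, 00⊕5c=5c, 00⊕5c=5c.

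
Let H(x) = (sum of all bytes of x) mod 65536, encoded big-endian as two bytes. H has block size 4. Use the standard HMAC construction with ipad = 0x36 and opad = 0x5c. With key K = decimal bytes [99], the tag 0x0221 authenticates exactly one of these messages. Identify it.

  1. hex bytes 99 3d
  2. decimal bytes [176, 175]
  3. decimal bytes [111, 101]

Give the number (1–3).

1

Key decimal bytes [99] = 63 is 1 byte ≤ B = 4; zero-pad to 4 bytes: K' = 63 00 00 00.
K' ⊕ ipad = 55 36 36 36; K' ⊕ opad = 3f 5c 5c 5c.
m1: inner = H(55 36 36 36 99 3d) = 01 cd; tag = H(3f 5c 5c 5c 01 cd) = 0221 ← matches
m2: inner = H(55 36 36 36 b0 af) = 02 56; tag = H(3f 5c 5c 5c 02 56) = 01ab
m3: inner = H(55 36 36 36 6f 65) = 01 cb; tag = H(3f 5c 5c 5c 01 cb) = 021f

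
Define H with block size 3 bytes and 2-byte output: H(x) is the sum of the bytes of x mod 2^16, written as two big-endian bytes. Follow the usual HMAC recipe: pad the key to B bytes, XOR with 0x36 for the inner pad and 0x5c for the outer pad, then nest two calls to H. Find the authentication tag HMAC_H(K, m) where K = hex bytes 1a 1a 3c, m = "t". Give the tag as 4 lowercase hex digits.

01c2

Key hex bytes 1a 1a 3c is exactly B = 3 bytes: K' = 1a 1a 3c.
K' ⊕ ipad = 2c 2c 0a.  K' ⊕ opad = 46 46 60.
Inner input = (K'⊕ipad) ∥ m = 2c 2c 0a ∥ 74.
Inner hash: sum = 44+44+10+116 = 214 → 00 d6.
Outer input = (K'⊕opad) ∥ inner = 46 46 60 ∥ 00 d6.
Outer hash (tag): sum = 70+70+96+0+214 = 450 → 01 c2.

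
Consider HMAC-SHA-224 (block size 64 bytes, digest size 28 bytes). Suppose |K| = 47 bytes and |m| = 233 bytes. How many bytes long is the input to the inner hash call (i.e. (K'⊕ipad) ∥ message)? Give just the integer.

Key is 47 ≤ 64 bytes, zero-padded: |K'| = 64.
Inner input = (K'⊕ipad) ∥ m → 64 + 233 = 297 bytes.

297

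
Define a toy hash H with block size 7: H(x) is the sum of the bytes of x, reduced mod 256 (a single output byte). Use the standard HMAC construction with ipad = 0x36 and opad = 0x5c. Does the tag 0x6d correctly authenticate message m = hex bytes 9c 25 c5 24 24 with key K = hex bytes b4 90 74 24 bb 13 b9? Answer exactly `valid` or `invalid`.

invalid

Key hex bytes b4 90 74 24 bb 13 b9 is exactly B = 7 bytes: K' = b4 90 74 24 bb 13 b9.
K' ⊕ ipad = 82 a6 42 12 8d 25 8f; K' ⊕ opad = e8 cc 28 78 e7 4f e5.
Inner hash: sum = 130+166+66+18+141+37+143+156+37+197+36+36 = 1163; mod 256 = 139 → 8b.
Outer hash (recomputed tag): sum = 232+204+40+120+231+79+229+139 = 1274; mod 256 = 250 → fa.
Recomputed tag = fa; claimed = 6d → mismatch.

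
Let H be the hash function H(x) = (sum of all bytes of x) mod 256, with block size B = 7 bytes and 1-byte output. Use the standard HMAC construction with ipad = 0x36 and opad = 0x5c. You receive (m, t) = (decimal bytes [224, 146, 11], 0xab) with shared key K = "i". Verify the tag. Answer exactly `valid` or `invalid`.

Key "i" = 69 is 1 byte ≤ B = 7; zero-pad to 7 bytes: K' = 69 00 00 00 00 00 00.
K' ⊕ ipad = 5f 36 36 36 36 36 36; K' ⊕ opad = 35 5c 5c 5c 5c 5c 5c.
Inner hash: sum = 95+54+54+54+54+54+54+224+146+11 = 800; mod 256 = 32 → 20.
Outer hash (recomputed tag): sum = 53+92+92+92+92+92+92+32 = 637; mod 256 = 125 → 7d.
Recomputed tag = 7d; claimed = ab → mismatch.

invalid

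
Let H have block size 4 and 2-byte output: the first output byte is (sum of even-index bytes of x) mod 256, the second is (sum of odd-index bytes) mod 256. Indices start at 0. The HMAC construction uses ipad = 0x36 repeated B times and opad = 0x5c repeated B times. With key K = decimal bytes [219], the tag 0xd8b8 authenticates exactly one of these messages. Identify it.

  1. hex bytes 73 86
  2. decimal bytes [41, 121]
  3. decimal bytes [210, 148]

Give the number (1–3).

3

Key decimal bytes [219] = db is 1 byte ≤ B = 4; zero-pad to 4 bytes: K' = db 00 00 00.
K' ⊕ ipad = ed 36 36 36; K' ⊕ opad = 87 5c 5c 5c.
m1: inner = H(ed 36 36 36 73 86) = 96 f2; tag = H(87 5c 5c 5c 96 f2) = 79aa
m2: inner = H(ed 36 36 36 29 79) = 4c e5; tag = H(87 5c 5c 5c 4c e5) = 2f9d
m3: inner = H(ed 36 36 36 d2 94) = f5 00; tag = H(87 5c 5c 5c f5 00) = d8b8 ← matches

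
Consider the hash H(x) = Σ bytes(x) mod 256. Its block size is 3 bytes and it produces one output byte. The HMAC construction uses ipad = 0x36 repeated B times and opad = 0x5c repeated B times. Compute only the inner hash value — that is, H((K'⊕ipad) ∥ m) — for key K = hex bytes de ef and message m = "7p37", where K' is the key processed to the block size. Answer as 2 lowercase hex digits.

Key hex bytes de ef is 2 bytes ≤ B = 3; zero-pad to 3 bytes: K' = de ef 00.
K' ⊕ ipad = e8 d9 36.
Inner input = e8 d9 36 ∥ 37 70 33 37.
Inner hash: sum = 232+217+54+55+112+51+55 = 776; mod 256 = 8 → 08.

08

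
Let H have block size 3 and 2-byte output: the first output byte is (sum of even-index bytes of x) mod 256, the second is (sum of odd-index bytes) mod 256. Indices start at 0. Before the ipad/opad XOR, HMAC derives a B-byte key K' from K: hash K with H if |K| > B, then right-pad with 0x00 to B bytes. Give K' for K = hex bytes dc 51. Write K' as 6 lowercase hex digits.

Key hex bytes dc 51 is 2 bytes ≤ B = 3; zero-pad to 3 bytes: K' = dc 51 00.

dc5100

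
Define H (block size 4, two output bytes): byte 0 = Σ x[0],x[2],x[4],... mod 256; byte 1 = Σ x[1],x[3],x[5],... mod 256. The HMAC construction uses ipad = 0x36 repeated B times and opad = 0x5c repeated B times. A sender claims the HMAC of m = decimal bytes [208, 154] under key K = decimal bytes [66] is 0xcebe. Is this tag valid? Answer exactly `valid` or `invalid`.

Key decimal bytes [66] = 42 is 1 byte ≤ B = 4; zero-pad to 4 bytes: K' = 42 00 00 00.
K' ⊕ ipad = 74 36 36 36; K' ⊕ opad = 1e 5c 5c 5c.
Inner hash: even-index sum = 378 mod 256 = 122; odd-index sum = 262 mod 256 = 6 → 7a 06.
Outer hash (recomputed tag): even-index sum = 244 mod 256 = 244; odd-index sum = 190 mod 256 = 190 → f4 be.
Recomputed tag = f4be; claimed = cebe → mismatch.

invalid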